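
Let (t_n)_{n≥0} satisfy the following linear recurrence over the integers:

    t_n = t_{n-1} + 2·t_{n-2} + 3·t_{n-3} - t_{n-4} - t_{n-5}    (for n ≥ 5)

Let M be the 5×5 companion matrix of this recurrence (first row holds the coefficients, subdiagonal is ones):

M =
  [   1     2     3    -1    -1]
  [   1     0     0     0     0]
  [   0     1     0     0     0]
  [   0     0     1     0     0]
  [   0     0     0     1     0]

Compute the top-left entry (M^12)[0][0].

13697

(M^12)[0][0] is the top entry after applying M 12 times to the unit state (1, 0, 0, 0, 0). Equivalently it is h_{16} for the auxiliary sequence (h_n) obeying the same recurrence with h_4 = 1 and h_i = 0 for 0 ≤ i < 4:
h_5 = 1·1 + 2·0 + 3·0 + -1·0 + -1·0 = 1
h_6 = 1·1 + 2·1 + 3·0 + -1·0 + -1·0 = 3
h_7 = 1·3 + 2·1 + 3·1 + -1·0 + -1·0 = 8
h_8 = 1·8 + 2·3 + 3·1 + -1·1 + -1·0 = 16
h_9 = 1·16 + 2·8 + 3·3 + -1·1 + -1·1 = 39
h_10 = 1·39 + 2·16 + 3·8 + -1·3 + -1·1 = 91
h_11 = 1·91 + 2·39 + 3·16 + -1·8 + -1·3 = 206
h_12 = 1·206 + 2·91 + 3·39 + -1·16 + -1·8 = 481
h_13 = 1·481 + 2·206 + 3·91 + -1·39 + -1·16 = 1111
h_14 = 1·1111 + 2·481 + 3·206 + -1·91 + -1·39 = 2561
h_15 = 1·2561 + 2·1111 + 3·481 + -1·206 + -1·91 = 5929
h_16 = 1·5929 + 2·2561 + 3·1111 + -1·481 + -1·206 = 13697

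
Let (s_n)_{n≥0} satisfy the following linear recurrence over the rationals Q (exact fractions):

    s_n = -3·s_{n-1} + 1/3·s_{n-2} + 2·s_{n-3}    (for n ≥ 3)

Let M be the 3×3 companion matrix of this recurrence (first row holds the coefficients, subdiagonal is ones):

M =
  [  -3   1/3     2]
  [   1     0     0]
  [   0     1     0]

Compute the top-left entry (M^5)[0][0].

-674/3

(M^5)[0][0] is the top entry after applying M 5 times to the unit state (1, 0, 0). Equivalently it is h_{7} for the auxiliary sequence (h_n) obeying the same recurrence with h_2 = 1 and h_i = 0 for 0 ≤ i < 2:
h_3 = -3·1 + 1/3·0 + 2·0 = -3
h_4 = -3·-3 + 1/3·1 + 2·0 = 28/3
h_5 = -3·28/3 + 1/3·-3 + 2·1 = -27
h_6 = -3·-27 + 1/3·28/3 + 2·-3 = 703/9
h_7 = -3·703/9 + 1/3·-27 + 2·28/3 = -674/3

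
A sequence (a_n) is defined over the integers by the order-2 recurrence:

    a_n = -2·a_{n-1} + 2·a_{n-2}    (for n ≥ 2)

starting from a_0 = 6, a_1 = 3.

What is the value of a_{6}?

a_2 = -2·3 + 2·6 = 6
a_3 = -2·6 + 2·3 = -6
a_4 = -2·-6 + 2·6 = 24
a_5 = -2·24 + 2·-6 = -60
a_6 = -2·-60 + 2·24 = 168

168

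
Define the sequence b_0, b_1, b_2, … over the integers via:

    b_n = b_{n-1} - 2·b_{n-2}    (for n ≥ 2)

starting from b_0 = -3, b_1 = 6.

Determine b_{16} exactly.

24

b_2 = 1·6 + -2·-3 = 12
b_3 = 1·12 + -2·6 = 0
b_4 = 1·0 + -2·12 = -24
b_5 = 1·-24 + -2·0 = -24
b_6 = 1·-24 + -2·-24 = 24
b_7 = 1·24 + -2·-24 = 72
b_8 = 1·72 + -2·24 = 24
b_9 = 1·24 + -2·72 = -120
b_10 = 1·-120 + -2·24 = -168
b_11 = 1·-168 + -2·-120 = 72
b_12 = 1·72 + -2·-168 = 408
b_13 = 1·408 + -2·72 = 264
b_14 = 1·264 + -2·408 = -552
b_15 = 1·-552 + -2·264 = -1080
b_16 = 1·-1080 + -2·-552 = 24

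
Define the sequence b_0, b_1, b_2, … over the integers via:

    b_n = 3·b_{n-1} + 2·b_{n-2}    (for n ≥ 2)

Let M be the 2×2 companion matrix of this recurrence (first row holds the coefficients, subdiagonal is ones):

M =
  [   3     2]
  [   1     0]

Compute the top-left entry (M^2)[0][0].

(M^2)[0][0] is the top entry after applying M 2 times to the unit state (1, 0). Equivalently it is h_{3} for the auxiliary sequence (h_n) obeying the same recurrence with h_1 = 1 and h_i = 0 for 0 ≤ i < 1:
h_2 = 3·1 + 2·0 = 3
h_3 = 3·3 + 2·1 = 11

11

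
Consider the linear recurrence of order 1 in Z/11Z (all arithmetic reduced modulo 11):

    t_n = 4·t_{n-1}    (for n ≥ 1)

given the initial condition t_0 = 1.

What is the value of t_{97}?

t_1 = 4·1 = 4
t_2 = 4·4 = 5
t_3 = 4·5 = 9
t_4 = 4·9 = 3
t_5 = 4·3 = 1
(t_5) = (1) = (t_0), so the sequence has period 5.
97 ≡ 2 (mod 5), hence t_97 = t_2 = 5.

5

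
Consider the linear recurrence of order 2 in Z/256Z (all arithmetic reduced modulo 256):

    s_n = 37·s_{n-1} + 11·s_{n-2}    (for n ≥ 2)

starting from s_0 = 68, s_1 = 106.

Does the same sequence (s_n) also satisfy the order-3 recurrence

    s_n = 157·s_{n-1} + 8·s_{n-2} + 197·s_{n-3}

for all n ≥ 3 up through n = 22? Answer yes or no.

no

Terms s_0..s_22: 68, 106, 62, 132, 190, 34, 20, 90, 222, 244, 206, 66, 100, 74, 254, 228, 222, 226, 52, 58, 158, 84, 238
n=3: candidate gives 170, actual s_3 = 132 ✗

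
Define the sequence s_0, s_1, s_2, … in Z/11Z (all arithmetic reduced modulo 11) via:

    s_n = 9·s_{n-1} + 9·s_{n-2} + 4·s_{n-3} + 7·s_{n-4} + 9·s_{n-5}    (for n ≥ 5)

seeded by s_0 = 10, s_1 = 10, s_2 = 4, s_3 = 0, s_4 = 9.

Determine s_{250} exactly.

s_5 = 9·9 + 9·0 + 4·4 + 7·10 + 9·10 = 4
s_6 = 9·4 + 9·9 + 4·0 + 7·4 + 9·10 = 4
s_7 = 9·4 + 9·4 + 4·9 + 7·0 + 9·4 = 1
s_8 = 9·1 + 9·4 + 4·4 + 7·9 + 9·0 = 3
s_9 = 9·3 + 9·1 + 4·4 + 7·4 + 9·9 = 7
s_10 = 9·7 + 9·3 + 4·1 + 7·4 + 9·4 = 4
Continuing the recurrence:
  s_11 = 0;  s_12 = 6;  s_13 = 3;  s_14 = 7;  s_15 = 7;  s_16 = 4
  s_17 = 4;  s_18 = 0;  s_19 = 10;  s_20 = 10;  s_21 = 2;  s_22 = 8
  s_23 = 2;  s_24 = 5;  s_25 = 1;  s_26 = 4;  s_27 = 8;  s_28 = 0
  s_29 = 8;  s_30 = 9;  s_31 = 3;  s_32 = 3;  s_33 = 3;  s_34 = 3
  s_35 = 3;  s_36 = 4;  s_37 = 2;  s_38 = 4;  s_39 = 8;  s_40 = 6
  s_41 = 5;  s_42 = 1;  s_43 = 5;  s_44 = 1;  s_45 = 4;  s_46 = 7
  s_47 = 4;  s_48 = 2;  s_49 = 9;  s_50 = 2;  s_51 = 0;  s_52 = 5
  s_53 = 2;  s_54 = 4;  s_55 = 4;  s_56 = 5;  s_57 = 2;  s_58 = 4
  s_59 = 6;  s_60 = 4;  s_61 = 0;  s_62 = 7;  s_63 = 3;  s_64 = 7
  s_65 = 0;  s_66 = 3;  s_67 = 7;  s_68 = 1;  s_69 = 4;  s_70 = 6
  s_71 = 5;  s_72 = 9;  s_73 = 0;  s_74 = 3;  s_75 = 9;  s_76 = 7
  s_77 = 6;  s_78 = 9;  s_79 = 0;  s_80 = 4;  s_81 = 1;  s_82 = 8
  s_83 = 2;  s_84 = 1;  s_85 = 3;  s_86 = 10;  s_87 = 9;  s_88 = 10
  s_89 = 10;  s_90 = 5;  s_91 = 9;  s_92 = 9;  s_93 = 1;  s_94 = 9
  s_95 = 3;  s_96 = 3;  s_97 = 2;  s_98 = 8;  s_99 = 6;  s_100 = 6
  s_101 = 5;  s_102 = 10;  s_103 = 9;  s_104 = 1;  s_105 = 10;  s_106 = 8
  s_107 = 0;  s_108 = 2;  s_109 = 8;  s_110 = 5;  s_111 = 10;  s_112 = 5
  s_113 = 9;  s_114 = 9;  s_115 = 0;  s_116 = 0;  s_117 = 1;  s_118 = 10
  s_119 = 4;  s_120 = 9;  s_121 = 10;  s_122 = 2;  s_123 = 9;  s_124 = 7
  s_125 = 6;  s_126 = 4;  s_127 = 1;  s_128 = 1;  s_129 = 7;  s_130 = 4
  s_131 = 3;  s_132 = 8;  s_133 = 8;  s_134 = 5;  s_135 = 8;  s_136 = 1
  s_137 = 9;  s_138 = 9;  s_139 = 3;  s_140 = 3;  s_141 = 8;  s_142 = 2
  s_143 = 6;  s_144 = 9;  s_145 = 6;  s_146 = 3;  s_147 = 1;  s_148 = 1
  s_149 = 10;  s_150 = 2;  s_151 = 3;  s_152 = 2;  s_153 = 0;  s_154 = 2
  s_155 = 10;  s_156 = 6;  s_157 = 5;  s_158 = 10;  s_159 = 5;  s_160 = 1
  s_161 = 7;  s_162 = 9;  s_163 = 9;  s_164 = 0;  s_165 = 10;  s_166 = 10
  s_167 = 5;  s_168 = 3;  s_169 = 6;  s_170 = 8;  s_171 = 10;  s_172 = 10
  s_173 = 6;  s_174 = 8;  s_175 = 0;  s_176 = 3;  s_177 = 4;  s_178 = 8
  s_179 = 5;  s_180 = 0;  s_181 = 0;  s_182 = 2;  s_183 = 4;  s_184 = 0
  s_185 = 0;  s_186 = 8;  s_187 = 8;  s_188 = 4;  s_189 = 8;  s_190 = 9
  s_191 = 0;  s_192 = 4;  s_193 = 10;  s_194 = 8;  s_195 = 6;  s_196 = 7
  s_197 = 2;  s_198 = 9;  s_199 = 10;  s_200 = 7;  s_201 = 2;  s_202 = 4
  s_203 = 2;  s_204 = 3;  s_205 = 6;  s_206 = 3;  s_207 = 0;  s_208 = 2
  s_209 = 0;  s_210 = 5;  s_211 = 3;  s_212 = 9;  s_213 = 3;  s_214 = 1
  s_215 = 6;  s_216 = 0;  s_217 = 6;  s_218 = 2;  s_219 = 2;  s_220 = 4
  s_221 = 5;  s_222 = 3;  s_223 = 10;  s_224 = 7;  s_225 = 5;  s_226 = 5
  s_227 = 6;  s_228 = 5;  s_229 = 8;  s_230 = 1;  s_231 = 1;  s_232 = 7
  s_233 = 1;  s_234 = 1;  s_235 = 7;  s_236 = 2;  s_237 = 1;  s_238 = 5
  s_239 = 10;  s_240 = 7;  s_241 = 0;  s_242 = 4;  s_243 = 3;  s_244 = 4
  s_245 = 10;  s_246 = 1;  s_247 = 7;  s_248 = 2
s_249 = 9·2 + 9·7 + 4·1 + 7·10 + 9·4 = 4
s_250 = 9·4 + 9·2 + 4·7 + 7·1 + 9·10 = 3

3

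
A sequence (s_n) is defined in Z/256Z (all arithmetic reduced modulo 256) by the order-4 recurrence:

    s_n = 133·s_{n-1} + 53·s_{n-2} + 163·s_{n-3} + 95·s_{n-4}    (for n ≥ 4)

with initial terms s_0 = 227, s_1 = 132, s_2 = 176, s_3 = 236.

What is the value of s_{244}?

85

s_4 = 133·236 + 53·176 + 163·132 + 95·227 = 85
s_5 = 133·85 + 53·236 + 163·176 + 95·132 = 17
s_6 = 133·17 + 53·85 + 163·236 + 95·176 = 2
s_7 = 133·2 + 53·17 + 163·85 + 95·236 = 66
s_8 = 133·66 + 53·2 + 163·17 + 95·85 = 18
s_9 = 133·18 + 53·66 + 163·2 + 95·17 = 153
Continuing the recurrence:
  s_10 = 251;  s_11 = 8;  s_12 = 56;  s_13 = 88;  s_14 = 141;  s_15 = 25
  s_16 = 254;  s_17 = 146;  s_18 = 174;  s_19 = 161;  s_20 = 227;  s_21 = 60
  s_22 = 64;  s_23 = 244;  s_24 = 117;  s_25 = 81;  s_26 = 106;  s_27 = 226
  s_28 = 90;  s_29 = 25;  s_30 = 219;  s_31 = 32;  s_32 = 72;  s_33 = 192
  s_34 = 77;  s_35 = 121;  s_36 = 198;  s_37 = 50;  s_38 = 150;  s_39 = 65
  s_40 = 35;  s_41 = 180;  s_42 = 208;  s_43 = 188;  s_44 = 85;  s_45 = 81
  s_46 = 146;  s_47 = 130;  s_48 = 226;  s_49 = 89;  s_50 = 251;  s_51 = 248
  s_52 = 88;  s_53 = 232;  s_54 = 205;  s_55 = 153;  s_56 = 78;  s_57 = 210
  s_58 = 190;  s_59 = 161;  s_60 = 163;  s_61 = 236;  s_62 = 96;  s_63 = 68
  s_64 = 245;  s_65 = 17;  s_66 = 122;  s_67 = 34;  s_68 = 170;  s_69 = 89
  s_70 = 91;  s_71 = 144;  s_72 = 104;  s_73 = 208;  s_74 = 13;  s_75 = 121
  s_76 = 150;  s_77 = 114;  s_78 = 38;  s_79 = 193;  s_80 = 99;  s_81 = 228
  s_82 = 240;  s_83 = 140;  s_84 = 85;  s_85 = 145;  s_86 = 34;  s_87 = 194
  s_88 = 178;  s_89 = 25;  s_90 = 251;  s_91 = 232;  s_92 = 120;  s_93 = 120
  s_94 = 13;  s_95 = 25;  s_96 = 158;  s_97 = 18;  s_98 = 206;  s_99 = 161
  s_100 = 99;  s_101 = 156;  s_102 = 128;  s_103 = 148;  s_104 = 117;  s_105 = 209
  s_106 = 138;  s_107 = 98;  s_108 = 250;  s_109 = 153;  s_110 = 219;  s_111 = 0
  s_112 = 136;  s_113 = 224;  s_114 = 205;  s_115 = 121;  s_116 = 102;  s_117 = 178
  s_118 = 182;  s_119 = 65;  s_120 = 163;  s_121 = 20;  s_122 = 16;  s_123 = 92
  s_124 = 85;  s_125 = 209;  s_126 = 178;  s_127 = 2;  s_128 = 130;  s_129 = 217
  s_130 = 251;  s_131 = 216;  s_132 = 152;  s_133 = 8;  s_134 = 77;  s_135 = 153
  s_136 = 238;  s_137 = 82;  s_138 = 222;  s_139 = 161;  s_140 = 35;  s_141 = 76
  s_142 = 160;  s_143 = 228;  s_144 = 245;  s_145 = 145;  s_146 = 154;  s_147 = 162
  s_148 = 74;  s_149 = 217;  s_150 = 91;  s_151 = 112;  s_152 = 168;  s_153 = 240
  s_154 = 141;  s_155 = 121;  s_156 = 54;  s_157 = 242;  s_158 = 70;  s_159 = 193
  s_160 = 227;  s_161 = 68;  s_162 = 48;  s_163 = 44;  s_164 = 85;  s_165 = 17
  s_166 = 66;  s_167 = 66;  s_168 = 82;  s_169 = 153;  s_170 = 251;  s_171 = 200
  s_172 = 184;  s_173 = 152;  s_174 = 141;  s_175 = 25;  s_176 = 62;  s_177 = 146
  s_178 = 238;  s_179 = 161;  s_180 = 227;  s_181 = 252;  s_182 = 192;  s_183 = 52
  s_184 = 117;  s_185 = 81;  s_186 = 170;  s_187 = 226;  s_188 = 154;  s_189 = 25
  s_190 = 219;  s_191 = 224;  s_192 = 200;  s_193 = 0;  s_194 = 77;  s_195 = 121
  s_196 = 6;  s_197 = 50;  s_198 = 214;  s_199 = 65;  s_200 = 35;  s_201 = 116
  s_202 = 80;  s_203 = 252;  s_204 = 85;  s_205 = 81;  s_206 = 210;  s_207 = 130
  s_208 = 34;  s_209 = 89;  s_210 = 251;  s_211 = 184;  s_212 = 216;  s_213 = 40
  s_214 = 205;  s_215 = 153;  s_216 = 142;  s_217 = 210;  s_218 = 254;  s_219 = 161
  s_220 = 163;  s_221 = 172;  s_222 = 224;  s_223 = 132;  s_224 = 245;  s_225 = 17
  s_226 = 186;  s_227 = 34;  s_228 = 234;  s_229 = 89;  s_230 = 91;  s_231 = 80
  s_232 = 232;  s_233 = 16;  s_234 = 13;  s_235 = 121;  s_236 = 214;  s_237 = 114
  s_238 = 102;  s_239 = 193;  s_240 = 99;  s_241 = 164;  s_242 = 112
s_243 = 133·112 + 53·164 + 163·99 + 95·193 = 204
s_244 = 133·204 + 53·112 + 163·164 + 95·99 = 85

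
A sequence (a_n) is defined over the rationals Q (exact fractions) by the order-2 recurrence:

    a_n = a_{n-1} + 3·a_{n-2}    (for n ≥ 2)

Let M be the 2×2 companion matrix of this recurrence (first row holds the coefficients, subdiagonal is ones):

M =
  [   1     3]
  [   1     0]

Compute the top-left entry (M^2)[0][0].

4

(M^2)[0][0] is the top entry after applying M 2 times to the unit state (1, 0). Equivalently it is h_{3} for the auxiliary sequence (h_n) obeying the same recurrence with h_1 = 1 and h_i = 0 for 0 ≤ i < 1:
h_2 = 1·1 + 3·0 = 1
h_3 = 1·1 + 3·1 = 4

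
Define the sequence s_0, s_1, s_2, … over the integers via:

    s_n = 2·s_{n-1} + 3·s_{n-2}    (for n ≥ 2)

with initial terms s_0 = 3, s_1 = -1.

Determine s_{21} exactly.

s_2 = 2·-1 + 3·3 = 7
s_3 = 2·7 + 3·-1 = 11
s_4 = 2·11 + 3·7 = 43
s_5 = 2·43 + 3·11 = 119
s_6 = 2·119 + 3·43 = 367
s_7 = 2·367 + 3·119 = 1091
s_8 = 2·1091 + 3·367 = 3283
s_9 = 2·3283 + 3·1091 = 9839
s_10 = 2·9839 + 3·3283 = 29527
s_11 = 2·29527 + 3·9839 = 88571
s_12 = 2·88571 + 3·29527 = 265723
s_13 = 2·265723 + 3·88571 = 797159
s_14 = 2·797159 + 3·265723 = 2391487
s_15 = 2·2391487 + 3·797159 = 7174451
s_16 = 2·7174451 + 3·2391487 = 21523363
s_17 = 2·21523363 + 3·7174451 = 64570079
s_18 = 2·64570079 + 3·21523363 = 193710247
s_19 = 2·193710247 + 3·64570079 = 581130731
s_20 = 2·581130731 + 3·193710247 = 1743392203
s_21 = 2·1743392203 + 3·581130731 = 5230176599

5230176599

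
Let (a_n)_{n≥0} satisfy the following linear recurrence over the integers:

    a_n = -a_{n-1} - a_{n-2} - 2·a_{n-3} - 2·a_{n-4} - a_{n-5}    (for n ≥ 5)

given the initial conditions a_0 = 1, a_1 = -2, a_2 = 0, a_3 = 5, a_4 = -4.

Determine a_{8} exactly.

3

a_5 = -1·-4 + -1·5 + -2·0 + -2·-2 + -1·1 = 2
a_6 = -1·2 + -1·-4 + -2·5 + -2·0 + -1·-2 = -6
a_7 = -1·-6 + -1·2 + -2·-4 + -2·5 + -1·0 = 2
a_8 = -1·2 + -1·-6 + -2·2 + -2·-4 + -1·5 = 3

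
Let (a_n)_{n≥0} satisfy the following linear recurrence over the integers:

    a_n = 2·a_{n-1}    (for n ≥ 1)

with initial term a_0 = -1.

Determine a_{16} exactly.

a_1 = 2·-1 = -2
a_2 = 2·-2 = -4
a_3 = 2·-4 = -8
a_4 = 2·-8 = -16
a_5 = 2·-16 = -32
a_6 = 2·-32 = -64
a_7 = 2·-64 = -128
a_8 = 2·-128 = -256
a_9 = 2·-256 = -512
a_10 = 2·-512 = -1024
a_11 = 2·-1024 = -2048
a_12 = 2·-2048 = -4096
a_13 = 2·-4096 = -8192
a_14 = 2·-8192 = -16384
a_15 = 2·-16384 = -32768
a_16 = 2·-32768 = -65536

-65536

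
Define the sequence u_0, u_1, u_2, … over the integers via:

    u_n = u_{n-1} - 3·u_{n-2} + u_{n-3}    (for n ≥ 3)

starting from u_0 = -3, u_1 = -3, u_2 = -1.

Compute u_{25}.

u_3 = 1·-1 + -3·-3 + 1·-3 = 5
u_4 = 1·5 + -3·-1 + 1·-3 = 5
u_5 = 1·5 + -3·5 + 1·-1 = -11
u_6 = 1·-11 + -3·5 + 1·5 = -21
u_7 = 1·-21 + -3·-11 + 1·5 = 17
u_8 = 1·17 + -3·-21 + 1·-11 = 69
u_9 = 1·69 + -3·17 + 1·-21 = -3
u_10 = 1·-3 + -3·69 + 1·17 = -193
u_11 = 1·-193 + -3·-3 + 1·69 = -115
u_12 = 1·-115 + -3·-193 + 1·-3 = 461
u_13 = 1·461 + -3·-115 + 1·-193 = 613
u_14 = 1·613 + -3·461 + 1·-115 = -885
u_15 = 1·-885 + -3·613 + 1·461 = -2263
u_16 = 1·-2263 + -3·-885 + 1·613 = 1005
u_17 = 1·1005 + -3·-2263 + 1·-885 = 6909
u_18 = 1·6909 + -3·1005 + 1·-2263 = 1631
u_19 = 1·1631 + -3·6909 + 1·1005 = -18091
u_20 = 1·-18091 + -3·1631 + 1·6909 = -16075
u_21 = 1·-16075 + -3·-18091 + 1·1631 = 39829
u_22 = 1·39829 + -3·-16075 + 1·-18091 = 69963
u_23 = 1·69963 + -3·39829 + 1·-16075 = -65599
u_24 = 1·-65599 + -3·69963 + 1·39829 = -235659
u_25 = 1·-235659 + -3·-65599 + 1·69963 = 31101

31101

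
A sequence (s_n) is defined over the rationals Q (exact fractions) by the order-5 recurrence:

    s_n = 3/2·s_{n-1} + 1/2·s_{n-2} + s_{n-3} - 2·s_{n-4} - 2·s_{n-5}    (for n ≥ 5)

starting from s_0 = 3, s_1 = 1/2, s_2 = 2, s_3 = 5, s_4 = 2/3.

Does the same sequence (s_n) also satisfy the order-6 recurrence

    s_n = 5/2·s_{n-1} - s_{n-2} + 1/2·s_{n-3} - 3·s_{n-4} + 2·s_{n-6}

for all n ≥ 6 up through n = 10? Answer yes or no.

Terms s_0..s_10: 3, 1/2, 2, 5, 2/3, -3/2, -23/12, -407/24, -1883/48, -6487/96, -25171/192
n=6: candidate gives -23/12, actual s_6 = -23/12 ✓
n=7: candidate gives -407/24, actual s_7 = -407/24 ✓
n=8: candidate gives -1883/48, actual s_8 = -1883/48 ✓
n=9: candidate gives -6487/96, actual s_9 = -6487/96 ✓
n=10: candidate gives -25171/192, actual s_10 = -25171/192 ✓

yes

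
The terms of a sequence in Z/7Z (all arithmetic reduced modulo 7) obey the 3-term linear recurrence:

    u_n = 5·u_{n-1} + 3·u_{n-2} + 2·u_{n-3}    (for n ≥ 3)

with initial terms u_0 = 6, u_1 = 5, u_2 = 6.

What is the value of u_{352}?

u_3 = 5·6 + 3·5 + 2·6 = 1
u_4 = 5·1 + 3·6 + 2·5 = 5
u_5 = 5·5 + 3·1 + 2·6 = 5
u_6 = 5·5 + 3·5 + 2·1 = 0
u_7 = 5·0 + 3·5 + 2·5 = 4
u_8 = 5·4 + 3·0 + 2·5 = 2
Continuing the recurrence:
  u_9 = 1;  u_10 = 5;  u_11 = 4;  u_12 = 2;  u_13 = 4;  u_14 = 6
  u_15 = 4;  u_16 = 4;  u_17 = 2;  u_18 = 2;  u_19 = 3;  u_20 = 4
  u_21 = 5;  u_22 = 1;  u_23 = 0;  u_24 = 6;  u_25 = 4;  u_26 = 3
  u_27 = 4;  u_28 = 2;  u_29 = 0;  u_30 = 0;  u_31 = 4;  u_32 = 6
  u_33 = 0;  u_34 = 5;  u_35 = 2;  u_36 = 4;  u_37 = 1;  u_38 = 0
  u_39 = 4;  u_40 = 1;  u_41 = 3;  u_42 = 5;  u_43 = 1;  u_44 = 5
  u_45 = 3;  u_46 = 4;  u_47 = 4;  u_48 = 3;  u_49 = 0;  u_50 = 3
  u_51 = 0;  u_52 = 2;  u_53 = 2;  u_54 = 2;  u_55 = 6;  u_56 = 5
  u_57 = 5;  u_58 = 3;  u_59 = 5;  u_60 = 2;  u_61 = 3;  u_62 = 3
  u_63 = 0;  u_64 = 1;  u_65 = 4;  u_66 = 2;  u_67 = 3;  u_68 = 1
  u_69 = 4;  u_70 = 1;  u_71 = 5;  u_72 = 1;  u_73 = 1;  u_74 = 4
  u_75 = 4;  u_76 = 6;  u_77 = 1;  u_78 = 3;  u_79 = 2;  u_80 = 0
  u_81 = 5;  u_82 = 1;  u_83 = 6;  u_84 = 1;  u_85 = 4;  u_86 = 0
  u_87 = 0;  u_88 = 1;  u_89 = 5;  u_90 = 0;  u_91 = 3;  u_92 = 4
  u_93 = 1;  u_94 = 2;  u_95 = 0;  u_96 = 1;  u_97 = 2;  u_98 = 6
  u_99 = 3;  u_100 = 2;  u_101 = 3;  u_102 = 6;  u_103 = 1;  u_104 = 1
  u_105 = 6;  u_106 = 0;  u_107 = 6;  u_108 = 0;  u_109 = 4;  u_110 = 4
  u_111 = 4;  u_112 = 5;  u_113 = 3;  u_114 = 3;  u_115 = 6;  u_116 = 3
  u_117 = 4;  u_118 = 6;  u_119 = 6;  u_120 = 0;  u_121 = 2;  u_122 = 1
  u_123 = 4;  u_124 = 6;  u_125 = 2;  u_126 = 1;  u_127 = 2;  u_128 = 3
  u_129 = 2;  u_130 = 2;  u_131 = 1;  u_132 = 1;  u_133 = 5;  u_134 = 2
  u_135 = 6;  u_136 = 4;  u_137 = 0;  u_138 = 3;  u_139 = 2;  u_140 = 5
  u_141 = 2;  u_142 = 1;  u_143 = 0;  u_144 = 0;  u_145 = 2;  u_146 = 3
  u_147 = 0;  u_148 = 6;  u_149 = 1;  u_150 = 2;  u_151 = 4;  u_152 = 0
  u_153 = 2;  u_154 = 4;  u_155 = 5;  u_156 = 6;  u_157 = 4;  u_158 = 6
  u_159 = 5;  u_160 = 2;  u_161 = 2;  u_162 = 5;  u_163 = 0;  u_164 = 5
  u_165 = 0;  u_166 = 1;  u_167 = 1;  u_168 = 1;  u_169 = 3;  u_170 = 6
  u_171 = 6;  u_172 = 5;  u_173 = 6;  u_174 = 1;  u_175 = 5;  u_176 = 5
  u_177 = 0;  u_178 = 4;  u_179 = 2;  u_180 = 1;  u_181 = 5;  u_182 = 4
  u_183 = 2;  u_184 = 4;  u_185 = 6;  u_186 = 4;  u_187 = 4;  u_188 = 2
  u_189 = 2;  u_190 = 3;  u_191 = 4;  u_192 = 5;  u_193 = 1;  u_194 = 0
  u_195 = 6;  u_196 = 4;  u_197 = 3;  u_198 = 4;  u_199 = 2;  u_200 = 0
  u_201 = 0;  u_202 = 4;  u_203 = 6;  u_204 = 0;  u_205 = 5;  u_206 = 2
  u_207 = 4;  u_208 = 1;  u_209 = 0;  u_210 = 4;  u_211 = 1;  u_212 = 3
  u_213 = 5;  u_214 = 1;  u_215 = 5;  u_216 = 3;  u_217 = 4;  u_218 = 4
  u_219 = 3;  u_220 = 0;  u_221 = 3;  u_222 = 0;  u_223 = 2;  u_224 = 2
  u_225 = 2;  u_226 = 6;  u_227 = 5;  u_228 = 5;  u_229 = 3;  u_230 = 5
  u_231 = 2;  u_232 = 3;  u_233 = 3;  u_234 = 0;  u_235 = 1;  u_236 = 4
  u_237 = 2;  u_238 = 3;  u_239 = 1;  u_240 = 4;  u_241 = 1;  u_242 = 5
  u_243 = 1;  u_244 = 1;  u_245 = 4;  u_246 = 4;  u_247 = 6;  u_248 = 1
  u_249 = 3;  u_250 = 2;  u_251 = 0;  u_252 = 5;  u_253 = 1;  u_254 = 6
  u_255 = 1;  u_256 = 4;  u_257 = 0;  u_258 = 0;  u_259 = 1;  u_260 = 5
  u_261 = 0;  u_262 = 3;  u_263 = 4;  u_264 = 1;  u_265 = 2;  u_266 = 0
  u_267 = 1;  u_268 = 2;  u_269 = 6;  u_270 = 3;  u_271 = 2;  u_272 = 3
  u_273 = 6;  u_274 = 1;  u_275 = 1;  u_276 = 6;  u_277 = 0;  u_278 = 6
  u_279 = 0;  u_280 = 4;  u_281 = 4;  u_282 = 4;  u_283 = 5;  u_284 = 3
  u_285 = 3;  u_286 = 6;  u_287 = 3;  u_288 = 4;  u_289 = 6;  u_290 = 6
  u_291 = 0;  u_292 = 2;  u_293 = 1;  u_294 = 4;  u_295 = 6;  u_296 = 2
  u_297 = 1;  u_298 = 2;  u_299 = 3;  u_300 = 2;  u_301 = 2;  u_302 = 1
  u_303 = 1;  u_304 = 5;  u_305 = 2;  u_306 = 6;  u_307 = 4;  u_308 = 0
  u_309 = 3;  u_310 = 2;  u_311 = 5;  u_312 = 2;  u_313 = 1;  u_314 = 0
  u_315 = 0;  u_316 = 2;  u_317 = 3;  u_318 = 0;  u_319 = 6;  u_320 = 1
  u_321 = 2;  u_322 = 4;  u_323 = 0;  u_324 = 2;  u_325 = 4;  u_326 = 5
  u_327 = 6;  u_328 = 4;  u_329 = 6;  u_330 = 5;  u_331 = 2;  u_332 = 2
  u_333 = 5;  u_334 = 0;  u_335 = 5;  u_336 = 0;  u_337 = 1;  u_338 = 1
  u_339 = 1;  u_340 = 3;  u_341 = 6;  u_342 = 6;  u_343 = 5;  u_344 = 6
  u_345 = 1;  u_346 = 5;  u_347 = 5;  u_348 = 0;  u_349 = 4;  u_350 = 2
u_351 = 5·2 + 3·4 + 2·0 = 1
u_352 = 5·1 + 3·2 + 2·4 = 5

5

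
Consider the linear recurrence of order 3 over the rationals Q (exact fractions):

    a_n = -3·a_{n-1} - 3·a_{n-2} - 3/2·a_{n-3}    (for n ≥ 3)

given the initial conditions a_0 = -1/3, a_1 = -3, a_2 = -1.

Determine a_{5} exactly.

54

a_3 = -3·-1 + -3·-3 + -3/2·-1/3 = 25/2
a_4 = -3·25/2 + -3·-1 + -3/2·-3 = -30
a_5 = -3·-30 + -3·25/2 + -3/2·-1 = 54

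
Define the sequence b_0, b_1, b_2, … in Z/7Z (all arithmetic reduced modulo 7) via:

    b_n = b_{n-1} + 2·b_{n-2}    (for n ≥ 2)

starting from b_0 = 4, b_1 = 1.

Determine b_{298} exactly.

1

b_2 = 1·1 + 2·4 = 2
b_3 = 1·2 + 2·1 = 4
b_4 = 1·4 + 2·2 = 1
(b_3, b_4) = (4, 1) = (b_0, b_1), so the sequence has period 3.
298 ≡ 1 (mod 3), hence b_298 = b_1 = 1.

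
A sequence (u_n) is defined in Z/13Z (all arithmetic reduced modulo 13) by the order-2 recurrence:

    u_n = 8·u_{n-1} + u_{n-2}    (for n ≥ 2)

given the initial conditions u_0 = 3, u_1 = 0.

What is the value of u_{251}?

2

u_2 = 8·0 + 1·3 = 3
u_3 = 8·3 + 1·0 = 11
u_4 = 8·11 + 1·3 = 0
u_5 = 8·0 + 1·11 = 11
u_6 = 8·11 + 1·0 = 10
u_7 = 8·10 + 1·11 = 0
u_8 = 8·0 + 1·10 = 10
u_9 = 8·10 + 1·0 = 2
u_10 = 8·2 + 1·10 = 0
u_11 = 8·0 + 1·2 = 2
u_12 = 8·2 + 1·0 = 3
u_13 = 8·3 + 1·2 = 0
(u_12, u_13) = (3, 0) = (u_0, u_1), so the sequence has period 12.
251 ≡ 11 (mod 12), hence u_251 = u_11 = 2.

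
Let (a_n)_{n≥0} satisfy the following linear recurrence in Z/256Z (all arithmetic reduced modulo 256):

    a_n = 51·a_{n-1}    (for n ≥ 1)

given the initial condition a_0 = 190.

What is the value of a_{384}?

190

a_1 = 51·190 = 218
a_2 = 51·218 = 110
a_3 = 51·110 = 234
a_4 = 51·234 = 158
a_5 = 51·158 = 122
a_6 = 51·122 = 78
a_7 = 51·78 = 138
a_8 = 51·138 = 126
a_9 = 51·126 = 26
a_10 = 51·26 = 46
a_11 = 51·46 = 42
a_12 = 51·42 = 94
a_13 = 51·94 = 186
a_14 = 51·186 = 14
a_15 = 51·14 = 202
a_16 = 51·202 = 62
a_17 = 51·62 = 90
a_18 = 51·90 = 238
a_19 = 51·238 = 106
a_20 = 51·106 = 30
a_21 = 51·30 = 250
a_22 = 51·250 = 206
a_23 = 51·206 = 10
a_24 = 51·10 = 254
a_25 = 51·254 = 154
a_26 = 51·154 = 174
a_27 = 51·174 = 170
a_28 = 51·170 = 222
a_29 = 51·222 = 58
a_30 = 51·58 = 142
a_31 = 51·142 = 74
a_32 = 51·74 = 190
(a_32) = (190) = (a_0), so the sequence has period 32.
384 ≡ 0 (mod 32), hence a_384 = a_0 = 190.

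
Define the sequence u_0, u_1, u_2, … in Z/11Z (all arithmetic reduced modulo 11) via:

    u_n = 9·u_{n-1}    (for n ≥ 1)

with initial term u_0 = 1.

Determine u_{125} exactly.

1

u_1 = 9·1 = 9
u_2 = 9·9 = 4
u_3 = 9·4 = 3
u_4 = 9·3 = 5
u_5 = 9·5 = 1
(u_5) = (1) = (u_0), so the sequence has period 5.
125 ≡ 0 (mod 5), hence u_125 = u_0 = 1.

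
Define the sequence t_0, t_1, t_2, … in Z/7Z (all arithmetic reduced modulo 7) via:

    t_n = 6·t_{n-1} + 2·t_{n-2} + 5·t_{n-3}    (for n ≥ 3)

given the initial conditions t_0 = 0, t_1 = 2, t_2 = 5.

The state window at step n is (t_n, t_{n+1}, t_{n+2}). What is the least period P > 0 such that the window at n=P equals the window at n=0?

342

n=0: window = (0, 2, 5)
n=1: window = (2, 5, 6)
n=2: window = (5, 6, 0)
n=3: window = (6, 0, 2)
n=4: window = (0, 2, 0)
n=5: window = (2, 0, 4)
n=6: window = (0, 4, 6)
n=7: window = (4, 6, 2)
n=8: window = (6, 2, 2)
n=9: window = (2, 2, 4)
n=10: window = (2, 4, 3)
n=11: window = (4, 3, 1)
n=12: window = (3, 1, 4)
n=13: window = (1, 4, 6)
n=14: window = (4, 6, 0)
n=15: window = (6, 0, 4)
n=16: window = (0, 4, 5)
n=17: window = (4, 5, 3)
n=18: window = (5, 3, 6)
n=19: window = (3, 6, 4)
n=20: window = (6, 4, 2)
n=21: window = (4, 2, 1)
n=22: window = (2, 1, 2)
n=23: window = (1, 2, 3)
n=24: window = (2, 3, 6)
n=25: window = (3, 6, 3)
n=26: window = (6, 3, 3)
n=27: window = (3, 3, 5)
n=28: window = (3, 5, 2)
n=29: window = (5, 2, 2)
n=30: window = (2, 2, 6)
n=31: window = (2, 6, 1)
n=32: window = (6, 1, 0)
n=33: window = (1, 0, 4)
n=34: window = (0, 4, 1)
n=35: window = (4, 1, 0)
n=36: window = (1, 0, 1)
n=37: window = (0, 1, 4)
n=38: window = (1, 4, 5)
n=39: window = (4, 5, 1)
n=40: window = (5, 1, 1)
…
n=340: window = (6, 0, 0)
n=341: window = (0, 0, 2)
n=342: window = (0, 2, 5)
window at n=342 equals window at n=0 → period = 342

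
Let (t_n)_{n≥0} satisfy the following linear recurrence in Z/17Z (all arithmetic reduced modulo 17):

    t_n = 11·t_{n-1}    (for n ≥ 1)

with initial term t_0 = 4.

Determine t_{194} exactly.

8

t_1 = 11·4 = 10
t_2 = 11·10 = 8
t_3 = 11·8 = 3
t_4 = 11·3 = 16
t_5 = 11·16 = 6
t_6 = 11·6 = 15
t_7 = 11·15 = 12
t_8 = 11·12 = 13
t_9 = 11·13 = 7
t_10 = 11·7 = 9
t_11 = 11·9 = 14
t_12 = 11·14 = 1
t_13 = 11·1 = 11
t_14 = 11·11 = 2
t_15 = 11·2 = 5
t_16 = 11·5 = 4
(t_16) = (4) = (t_0), so the sequence has period 16.
194 ≡ 2 (mod 16), hence t_194 = t_2 = 8.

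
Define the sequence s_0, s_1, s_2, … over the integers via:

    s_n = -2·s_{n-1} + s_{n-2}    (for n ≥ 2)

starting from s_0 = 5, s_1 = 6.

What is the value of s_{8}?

s_2 = -2·6 + 1·5 = -7
s_3 = -2·-7 + 1·6 = 20
s_4 = -2·20 + 1·-7 = -47
s_5 = -2·-47 + 1·20 = 114
s_6 = -2·114 + 1·-47 = -275
s_7 = -2·-275 + 1·114 = 664
s_8 = -2·664 + 1·-275 = -1603

-1603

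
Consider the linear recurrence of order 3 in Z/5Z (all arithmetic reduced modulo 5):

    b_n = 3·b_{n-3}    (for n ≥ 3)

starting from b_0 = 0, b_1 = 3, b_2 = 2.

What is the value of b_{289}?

b_3 = 0·2 + 0·3 + 3·0 = 0
b_4 = 0·0 + 0·2 + 3·3 = 4
b_5 = 0·4 + 0·0 + 3·2 = 1
b_6 = 0·1 + 0·4 + 3·0 = 0
b_7 = 0·0 + 0·1 + 3·4 = 2
b_8 = 0·2 + 0·0 + 3·1 = 3
b_9 = 0·3 + 0·2 + 3·0 = 0
b_10 = 0·0 + 0·3 + 3·2 = 1
b_11 = 0·1 + 0·0 + 3·3 = 4
b_12 = 0·4 + 0·1 + 3·0 = 0
b_13 = 0·0 + 0·4 + 3·1 = 3
b_14 = 0·3 + 0·0 + 3·4 = 2
(b_12, b_13, b_14) = (0, 3, 2) = (b_0, b_1, b_2), so the sequence has period 12.
289 ≡ 1 (mod 12), hence b_289 = b_1 = 3.

3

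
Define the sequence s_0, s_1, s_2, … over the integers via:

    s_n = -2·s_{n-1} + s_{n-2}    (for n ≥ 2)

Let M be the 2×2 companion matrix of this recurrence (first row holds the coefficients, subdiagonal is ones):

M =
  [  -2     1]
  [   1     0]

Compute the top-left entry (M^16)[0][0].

1136689

(M^16)[0][0] is the top entry after applying M 16 times to the unit state (1, 0). Equivalently it is h_{17} for the auxiliary sequence (h_n) obeying the same recurrence with h_1 = 1 and h_i = 0 for 0 ≤ i < 1:
h_2 = -2·1 + 1·0 = -2
h_3 = -2·-2 + 1·1 = 5
h_4 = -2·5 + 1·-2 = -12
h_5 = -2·-12 + 1·5 = 29
h_6 = -2·29 + 1·-12 = -70
h_7 = -2·-70 + 1·29 = 169
h_8 = -2·169 + 1·-70 = -408
h_9 = -2·-408 + 1·169 = 985
h_10 = -2·985 + 1·-408 = -2378
h_11 = -2·-2378 + 1·985 = 5741
h_12 = -2·5741 + 1·-2378 = -13860
h_13 = -2·-13860 + 1·5741 = 33461
h_14 = -2·33461 + 1·-13860 = -80782
h_15 = -2·-80782 + 1·33461 = 195025
h_16 = -2·195025 + 1·-80782 = -470832
h_17 = -2·-470832 + 1·195025 = 1136689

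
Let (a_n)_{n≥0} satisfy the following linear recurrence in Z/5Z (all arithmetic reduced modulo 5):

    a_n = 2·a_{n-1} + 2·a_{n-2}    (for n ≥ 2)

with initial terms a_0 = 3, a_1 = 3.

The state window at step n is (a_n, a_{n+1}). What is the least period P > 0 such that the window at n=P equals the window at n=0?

n=0: window = (3, 3)
n=1: window = (3, 2)
n=2: window = (2, 0)
n=3: window = (0, 4)
n=4: window = (4, 3)
n=5: window = (3, 4)
n=6: window = (4, 4)
n=7: window = (4, 1)
n=8: window = (1, 0)
n=9: window = (0, 2)
n=10: window = (2, 4)
n=11: window = (4, 2)
n=12: window = (2, 2)
n=13: window = (2, 3)
n=14: window = (3, 0)
n=15: window = (0, 1)
n=16: window = (1, 2)
n=17: window = (2, 1)
n=18: window = (1, 1)
n=19: window = (1, 4)
n=20: window = (4, 0)
n=21: window = (0, 3)
n=22: window = (3, 1)
n=23: window = (1, 3)
n=24: window = (3, 3)
window at n=24 equals window at n=0 → period = 24

24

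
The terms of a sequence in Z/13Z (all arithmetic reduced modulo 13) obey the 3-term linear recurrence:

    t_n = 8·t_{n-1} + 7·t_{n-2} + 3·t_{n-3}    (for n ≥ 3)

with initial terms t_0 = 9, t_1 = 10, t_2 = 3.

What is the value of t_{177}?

t_3 = 8·3 + 7·10 + 3·9 = 4
t_4 = 8·4 + 7·3 + 3·10 = 5
t_5 = 8·5 + 7·4 + 3·3 = 12
t_6 = 8·12 + 7·5 + 3·4 = 0
t_7 = 8·0 + 7·12 + 3·5 = 8
t_8 = 8·8 + 7·0 + 3·12 = 9
Continuing the recurrence:
  t_9 = 11;  t_10 = 6;  t_11 = 9;  t_12 = 4;  t_13 = 9;  t_14 = 10
  t_15 = 12;  t_16 = 11;  t_17 = 7;  t_18 = 0;  t_19 = 4;  t_20 = 1
  t_21 = 10;  t_22 = 8;  t_23 = 7;  t_24 = 12;  t_25 = 0;  t_26 = 1
  t_27 = 5;  t_28 = 8;  t_29 = 11;  t_30 = 3;  t_31 = 8;  t_32 = 1
  t_33 = 8;  t_34 = 4;  t_35 = 0;  t_36 = 0;  t_37 = 12;  t_38 = 5
  t_39 = 7;  t_40 = 10;  t_41 = 1;  t_42 = 8;  t_43 = 10;  t_44 = 9
  t_45 = 10;  t_46 = 4;  t_47 = 12;  t_48 = 11;  t_49 = 2;  t_50 = 12
  t_51 = 0;  t_52 = 12;  t_53 = 2;  t_54 = 9;  t_55 = 5;  t_56 = 5
  t_57 = 11;  t_58 = 8;  t_59 = 0;  t_60 = 11;  t_61 = 8;  t_62 = 11
  t_63 = 8;  t_64 = 9;  t_65 = 5;  t_66 = 10;  t_67 = 12;  t_68 = 12
  t_69 = 2;  t_70 = 6;  t_71 = 7;  t_72 = 0;  t_73 = 2;  t_74 = 11
  t_75 = 11;  t_76 = 2;  t_77 = 9;  t_78 = 2;  t_79 = 7;  t_80 = 6
  t_81 = 12;  t_82 = 3;  t_83 = 9;  t_84 = 12;  t_85 = 12;  t_86 = 12
  t_87 = 8;  t_88 = 2;  t_89 = 4;  t_90 = 5;  t_91 = 9;  t_92 = 2
  t_93 = 3;  t_94 = 0;  t_95 = 1;  t_96 = 4;  t_97 = 0;  t_98 = 5
  t_99 = 0;  t_100 = 9;  t_101 = 9;  t_102 = 5;  t_103 = 0;  t_104 = 10
  t_105 = 4;  t_106 = 11;  t_107 = 3;  t_108 = 9;  t_109 = 9;  t_110 = 1
  t_111 = 7;  t_112 = 12;  t_113 = 5;  t_114 = 2;  t_115 = 9;  t_116 = 10
  t_117 = 6;  t_118 = 2;  t_119 = 10;  t_120 = 8;  t_121 = 10;  t_122 = 10
  t_123 = 5;  t_124 = 10;  t_125 = 2;  t_126 = 10;  t_127 = 7;  t_128 = 2
  t_129 = 4;  t_130 = 2;  t_131 = 11;  t_132 = 10;  t_133 = 7;  t_134 = 3
  t_135 = 12;  t_136 = 8;  t_137 = 1;  t_138 = 9;  t_139 = 12;  t_140 = 6
  t_141 = 3;  t_142 = 11;  t_143 = 10;  t_144 = 10;  t_145 = 1;  t_146 = 4
  t_147 = 4;  t_148 = 11;  t_149 = 11;  t_150 = 8;  t_151 = 5;  t_152 = 12
  t_153 = 12;  t_154 = 0;  t_155 = 3;  t_156 = 8;  t_157 = 7;  t_158 = 4
  t_159 = 1;  t_160 = 5;  t_161 = 7;  t_162 = 3;  t_163 = 10;  t_164 = 5
  t_165 = 2;  t_166 = 3;  t_167 = 1;  t_168 = 9;  t_169 = 10;  t_170 = 3
  t_171 = 4;  t_172 = 5;  t_173 = 12;  t_174 = 0;  t_175 = 8
t_176 = 8·8 + 7·0 + 3·12 = 9
t_177 = 8·9 + 7·8 + 3·0 = 11

11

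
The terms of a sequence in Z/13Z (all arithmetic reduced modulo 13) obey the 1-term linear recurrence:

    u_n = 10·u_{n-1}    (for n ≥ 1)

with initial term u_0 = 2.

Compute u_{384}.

2

u_1 = 10·2 = 7
u_2 = 10·7 = 5
u_3 = 10·5 = 11
u_4 = 10·11 = 6
u_5 = 10·6 = 8
u_6 = 10·8 = 2
(u_6) = (2) = (u_0), so the sequence has period 6.
384 ≡ 0 (mod 6), hence u_384 = u_0 = 2.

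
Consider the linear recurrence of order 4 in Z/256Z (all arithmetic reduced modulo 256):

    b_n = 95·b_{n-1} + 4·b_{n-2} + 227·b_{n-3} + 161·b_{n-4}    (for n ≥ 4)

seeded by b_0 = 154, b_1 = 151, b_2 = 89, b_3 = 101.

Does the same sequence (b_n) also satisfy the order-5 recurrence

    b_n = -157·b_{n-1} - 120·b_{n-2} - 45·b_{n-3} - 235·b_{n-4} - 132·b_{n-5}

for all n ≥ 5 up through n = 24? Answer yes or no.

Terms b_0..b_24: 154, 151, 89, 101, 158, 24, 232, 23, 207, 253, 108, 12, 170, 39, 177, 149, 142, 128, 40, 119, 151, 221, 12, 164, 250
n=5: candidate gives 24, actual b_5 = 24 ✓
n=6: candidate gives 232, actual b_6 = 232 ✓
n=7: candidate gives 23, actual b_7 = 23 ✓
n=8: candidate gives 207, actual b_8 = 207 ✓
n=9: candidate gives 253, actual b_9 = 253 ✓
n=10: candidate gives 108, actual b_10 = 108 ✓
n=11: candidate gives 12, actual b_11 = 12 ✓
n=12: candidate gives 170, actual b_12 = 170 ✓
n=13: candidate gives 39, actual b_13 = 39 ✓
n=14: candidate gives 177, actual b_14 = 177 ✓
n=15: candidate gives 149, actual b_15 = 149 ✓
n=16: candidate gives 142, actual b_16 = 142 ✓
n=17: candidate gives 128, actual b_17 = 128 ✓
n=18: candidate gives 40, actual b_18 = 40 ✓
n=19: candidate gives 119, actual b_19 = 119 ✓
n=20: candidate gives 151, actual b_20 = 151 ✓
n=21: candidate gives 221, actual b_21 = 221 ✓
n=22: candidate gives 12, actual b_22 = 12 ✓
n=23: candidate gives 164, actual b_23 = 164 ✓
n=24: candidate gives 250, actual b_24 = 250 ✓

yes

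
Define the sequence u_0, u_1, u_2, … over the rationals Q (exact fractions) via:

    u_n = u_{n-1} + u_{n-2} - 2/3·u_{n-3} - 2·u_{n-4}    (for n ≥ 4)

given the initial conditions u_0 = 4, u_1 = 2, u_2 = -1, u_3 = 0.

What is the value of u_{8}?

u_4 = 1·0 + 1·-1 + -2/3·2 + -2·4 = -31/3
u_5 = 1·-31/3 + 1·0 + -2/3·-1 + -2·2 = -41/3
u_6 = 1·-41/3 + 1·-31/3 + -2/3·0 + -2·-1 = -22
u_7 = 1·-22 + 1·-41/3 + -2/3·-31/3 + -2·0 = -259/9
u_8 = 1·-259/9 + 1·-22 + -2/3·-41/3 + -2·-31/3 = -21

-21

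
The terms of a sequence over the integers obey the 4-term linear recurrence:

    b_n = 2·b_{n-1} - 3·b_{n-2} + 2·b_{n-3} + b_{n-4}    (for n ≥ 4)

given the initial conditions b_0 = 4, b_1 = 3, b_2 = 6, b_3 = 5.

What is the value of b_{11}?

98

b_4 = 2·5 + -3·6 + 2·3 + 1·4 = 2
b_5 = 2·2 + -3·5 + 2·6 + 1·3 = 4
b_6 = 2·4 + -3·2 + 2·5 + 1·6 = 18
b_7 = 2·18 + -3·4 + 2·2 + 1·5 = 33
b_8 = 2·33 + -3·18 + 2·4 + 1·2 = 22
b_9 = 2·22 + -3·33 + 2·18 + 1·4 = -15
b_10 = 2·-15 + -3·22 + 2·33 + 1·18 = -12
b_11 = 2·-12 + -3·-15 + 2·22 + 1·33 = 98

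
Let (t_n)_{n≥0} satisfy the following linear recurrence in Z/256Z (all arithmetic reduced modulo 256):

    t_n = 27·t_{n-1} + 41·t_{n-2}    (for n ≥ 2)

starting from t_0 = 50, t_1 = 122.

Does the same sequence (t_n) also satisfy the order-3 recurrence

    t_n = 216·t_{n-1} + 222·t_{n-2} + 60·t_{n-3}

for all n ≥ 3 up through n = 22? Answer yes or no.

Terms t_0..t_22: 50, 122, 224, 42, 78, 244, 58, 50, 144, 50, 86, 20, 226, 10, 64, 90, 190, 116, 170, 130, 240, 34, 6
n=3: candidate gives 132, actual t_3 = 42 ✗

no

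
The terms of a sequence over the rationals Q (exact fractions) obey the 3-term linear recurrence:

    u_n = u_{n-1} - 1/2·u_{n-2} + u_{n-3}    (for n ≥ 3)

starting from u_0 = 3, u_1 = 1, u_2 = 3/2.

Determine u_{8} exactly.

143/16

u_3 = 1·3/2 + -1/2·1 + 1·3 = 4
u_4 = 1·4 + -1/2·3/2 + 1·1 = 17/4
u_5 = 1·17/4 + -1/2·4 + 1·3/2 = 15/4
u_6 = 1·15/4 + -1/2·17/4 + 1·4 = 45/8
u_7 = 1·45/8 + -1/2·15/4 + 1·17/4 = 8
u_8 = 1·8 + -1/2·45/8 + 1·15/4 = 143/16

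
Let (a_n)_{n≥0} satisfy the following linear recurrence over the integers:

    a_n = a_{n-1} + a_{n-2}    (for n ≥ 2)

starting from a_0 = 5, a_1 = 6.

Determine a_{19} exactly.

a_2 = 1·6 + 1·5 = 11
a_3 = 1·11 + 1·6 = 17
a_4 = 1·17 + 1·11 = 28
a_5 = 1·28 + 1·17 = 45
a_6 = 1·45 + 1·28 = 73
a_7 = 1·73 + 1·45 = 118
a_8 = 1·118 + 1·73 = 191
a_9 = 1·191 + 1·118 = 309
a_10 = 1·309 + 1·191 = 500
a_11 = 1·500 + 1·309 = 809
a_12 = 1·809 + 1·500 = 1309
a_13 = 1·1309 + 1·809 = 2118
a_14 = 1·2118 + 1·1309 = 3427
a_15 = 1·3427 + 1·2118 = 5545
a_16 = 1·5545 + 1·3427 = 8972
a_17 = 1·8972 + 1·5545 = 14517
a_18 = 1·14517 + 1·8972 = 23489
a_19 = 1·23489 + 1·14517 = 38006

38006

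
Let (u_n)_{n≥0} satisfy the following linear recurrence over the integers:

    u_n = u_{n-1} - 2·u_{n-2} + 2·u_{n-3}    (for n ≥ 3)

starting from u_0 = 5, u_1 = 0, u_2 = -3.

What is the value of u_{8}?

u_3 = 1·-3 + -2·0 + 2·5 = 7
u_4 = 1·7 + -2·-3 + 2·0 = 13
u_5 = 1·13 + -2·7 + 2·-3 = -7
u_6 = 1·-7 + -2·13 + 2·7 = -19
u_7 = 1·-19 + -2·-7 + 2·13 = 21
u_8 = 1·21 + -2·-19 + 2·-7 = 45

45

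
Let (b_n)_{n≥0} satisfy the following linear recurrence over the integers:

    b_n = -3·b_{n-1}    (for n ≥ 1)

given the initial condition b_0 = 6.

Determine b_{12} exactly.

b_1 = -3·6 = -18
b_2 = -3·-18 = 54
b_3 = -3·54 = -162
b_4 = -3·-162 = 486
b_5 = -3·486 = -1458
b_6 = -3·-1458 = 4374
b_7 = -3·4374 = -13122
b_8 = -3·-13122 = 39366
b_9 = -3·39366 = -118098
b_10 = -3·-118098 = 354294
b_11 = -3·354294 = -1062882
b_12 = -3·-1062882 = 3188646

3188646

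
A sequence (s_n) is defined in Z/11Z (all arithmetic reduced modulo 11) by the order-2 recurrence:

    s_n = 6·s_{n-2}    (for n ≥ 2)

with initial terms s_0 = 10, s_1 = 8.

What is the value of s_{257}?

10

s_2 = 0·8 + 6·10 = 5
s_3 = 0·5 + 6·8 = 4
s_4 = 0·4 + 6·5 = 8
s_5 = 0·8 + 6·4 = 2
s_6 = 0·2 + 6·8 = 4
s_7 = 0·4 + 6·2 = 1
s_8 = 0·1 + 6·4 = 2
s_9 = 0·2 + 6·1 = 6
s_10 = 0·6 + 6·2 = 1
s_11 = 0·1 + 6·6 = 3
s_12 = 0·3 + 6·1 = 6
s_13 = 0·6 + 6·3 = 7
s_14 = 0·7 + 6·6 = 3
s_15 = 0·3 + 6·7 = 9
s_16 = 0·9 + 6·3 = 7
s_17 = 0·7 + 6·9 = 10
s_18 = 0·10 + 6·7 = 9
s_19 = 0·9 + 6·10 = 5
s_20 = 0·5 + 6·9 = 10
s_21 = 0·10 + 6·5 = 8
(s_20, s_21) = (10, 8) = (s_0, s_1), so the sequence has period 20.
257 ≡ 17 (mod 20), hence s_257 = s_17 = 10.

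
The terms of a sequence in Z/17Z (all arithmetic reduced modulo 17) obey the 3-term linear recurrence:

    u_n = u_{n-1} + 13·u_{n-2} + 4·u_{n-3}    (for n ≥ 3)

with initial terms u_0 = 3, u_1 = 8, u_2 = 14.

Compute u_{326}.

u_3 = 1·14 + 13·8 + 4·3 = 11
u_4 = 1·11 + 13·14 + 4·8 = 4
u_5 = 1·4 + 13·11 + 4·14 = 16
u_6 = 1·16 + 13·4 + 4·11 = 10
u_7 = 1·10 + 13·16 + 4·4 = 13
u_8 = 1·13 + 13·10 + 4·16 = 3
u_9 = 1·3 + 13·13 + 4·10 = 8
u_10 = 1·8 + 13·3 + 4·13 = 14
(u_8, u_9, u_10) = (3, 8, 14) = (u_0, u_1, u_2), so the sequence has period 8.
326 ≡ 6 (mod 8), hence u_326 = u_6 = 10.

10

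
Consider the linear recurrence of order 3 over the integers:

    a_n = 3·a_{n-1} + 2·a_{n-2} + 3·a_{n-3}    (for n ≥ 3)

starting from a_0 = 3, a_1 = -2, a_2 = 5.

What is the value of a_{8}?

a_3 = 3·5 + 2·-2 + 3·3 = 20
a_4 = 3·20 + 2·5 + 3·-2 = 64
a_5 = 3·64 + 2·20 + 3·5 = 247
a_6 = 3·247 + 2·64 + 3·20 = 929
a_7 = 3·929 + 2·247 + 3·64 = 3473
a_8 = 3·3473 + 2·929 + 3·247 = 13018

13018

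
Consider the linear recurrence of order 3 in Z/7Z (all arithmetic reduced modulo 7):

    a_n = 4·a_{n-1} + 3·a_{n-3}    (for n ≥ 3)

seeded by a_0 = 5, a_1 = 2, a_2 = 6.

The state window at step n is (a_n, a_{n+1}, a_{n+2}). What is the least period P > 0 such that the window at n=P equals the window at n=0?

n=0: window = (5, 2, 6)
n=1: window = (2, 6, 4)
n=2: window = (6, 4, 1)
n=3: window = (4, 1, 1)
n=4: window = (1, 1, 2)
n=5: window = (1, 2, 4)
n=6: window = (2, 4, 5)
n=7: window = (4, 5, 5)
n=8: window = (5, 5, 4)
n=9: window = (5, 4, 3)
n=10: window = (4, 3, 6)
n=11: window = (3, 6, 1)
n=12: window = (6, 1, 6)
n=13: window = (1, 6, 0)
n=14: window = (6, 0, 3)
n=15: window = (0, 3, 2)
n=16: window = (3, 2, 1)
n=17: window = (2, 1, 6)
n=18: window = (1, 6, 2)
n=19: window = (6, 2, 4)
n=20: window = (2, 4, 6)
n=21: window = (4, 6, 2)
n=22: window = (6, 2, 6)
n=23: window = (2, 6, 0)
n=24: window = (6, 0, 6)
n=25: window = (0, 6, 0)
n=26: window = (6, 0, 0)
n=27: window = (0, 0, 4)
n=28: window = (0, 4, 2)
n=29: window = (4, 2, 1)
n=30: window = (2, 1, 2)
n=31: window = (1, 2, 0)
n=32: window = (2, 0, 3)
n=33: window = (0, 3, 4)
n=34: window = (3, 4, 2)
n=35: window = (4, 2, 3)
n=36: window = (2, 3, 3)
n=37: window = (3, 3, 4)
n=38: window = (3, 4, 4)
n=39: window = (4, 4, 4)
n=40: window = (4, 4, 0)
…
n=340: window = (1, 4, 5)
n=341: window = (4, 5, 2)
n=342: window = (5, 2, 6)
window at n=342 equals window at n=0 → period = 342

342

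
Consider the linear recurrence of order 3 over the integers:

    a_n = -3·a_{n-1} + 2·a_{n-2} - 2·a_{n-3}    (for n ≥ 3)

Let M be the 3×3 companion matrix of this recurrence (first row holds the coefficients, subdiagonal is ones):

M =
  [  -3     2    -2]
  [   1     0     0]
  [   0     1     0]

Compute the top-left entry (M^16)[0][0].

959412031

(M^16)[0][0] is the top entry after applying M 16 times to the unit state (1, 0, 0). Equivalently it is h_{18} for the auxiliary sequence (h_n) obeying the same recurrence with h_2 = 1 and h_i = 0 for 0 ≤ i < 2:
h_3 = -3·1 + 2·0 + -2·0 = -3
h_4 = -3·-3 + 2·1 + -2·0 = 11
h_5 = -3·11 + 2·-3 + -2·1 = -41
h_6 = -3·-41 + 2·11 + -2·-3 = 151
h_7 = -3·151 + 2·-41 + -2·11 = -557
h_8 = -3·-557 + 2·151 + -2·-41 = 2055
h_9 = -3·2055 + 2·-557 + -2·151 = -7581
h_10 = -3·-7581 + 2·2055 + -2·-557 = 27967
h_11 = -3·27967 + 2·-7581 + -2·2055 = -103173
h_12 = -3·-103173 + 2·27967 + -2·-7581 = 380615
h_13 = -3·380615 + 2·-103173 + -2·27967 = -1404125
h_14 = -3·-1404125 + 2·380615 + -2·-103173 = 5179951
h_15 = -3·5179951 + 2·-1404125 + -2·380615 = -19109333
h_16 = -3·-19109333 + 2·5179951 + -2·-1404125 = 70496151
h_17 = -3·70496151 + 2·-19109333 + -2·5179951 = -260067021
h_18 = -3·-260067021 + 2·70496151 + -2·-19109333 = 959412031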